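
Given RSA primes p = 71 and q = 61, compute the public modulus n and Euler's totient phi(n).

Step 1: n = p * q = 71 * 61 = 4331.
Step 2: phi(n) = (p-1)(q-1) = 70 * 60 = 4200.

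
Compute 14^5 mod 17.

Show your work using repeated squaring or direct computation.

Step 1: Compute 14^5 mod 17 step by step, reducing modulo 17 at each step.
  14^1 mod 17 = 14
  14^2 mod 17 = (14 * 14) mod 17 = 9
  14^3 mod 17 = (9 * 14) mod 17 = 7
  14^4 mod 17 = (7 * 14) mod 17 = 13
  14^5 mod 17 = (13 * 14) mod 17 = 12
Step 2: Result = 12.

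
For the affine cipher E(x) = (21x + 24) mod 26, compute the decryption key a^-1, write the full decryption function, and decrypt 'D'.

Step 1: Find a^-1, the modular inverse of 21 mod 26.
Step 2: We need 21 * a^-1 = 1 (mod 26).
Step 3: 21 * 5 = 105 = 4 * 26 + 1, so a^-1 = 5.
Step 4: D(y) = 5(y - 24) mod 26.
Step 5: Apply to 'D' (y = 3): D(3) = 5 * (3 - 24) mod 26 = 5 * -21 mod 26 = 25 -> 'Z'.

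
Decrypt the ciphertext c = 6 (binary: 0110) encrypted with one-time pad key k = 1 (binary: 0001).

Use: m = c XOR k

Step 1: XOR ciphertext with key:
  Ciphertext: 0110
  Key:        0001
  XOR:        0111
Step 2: Plaintext = 0111 = 7 in decimal.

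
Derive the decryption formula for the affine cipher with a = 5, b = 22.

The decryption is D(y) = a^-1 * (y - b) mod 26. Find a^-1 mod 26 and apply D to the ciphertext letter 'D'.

Step 1: Find a^-1, the modular inverse of 5 mod 26.
Step 2: We need 5 * a^-1 = 1 (mod 26).
Step 3: 5 * 21 = 105 = 4 * 26 + 1, so a^-1 = 21.
Step 4: D(y) = 21(y - 22) mod 26.
Step 5: Apply to 'D' (y = 3): D(3) = 21 * (3 - 22) mod 26 = 21 * -19 mod 26 = 17 -> 'R'.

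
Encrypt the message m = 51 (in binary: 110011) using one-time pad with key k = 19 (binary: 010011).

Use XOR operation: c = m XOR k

Step 1: Write out the XOR operation bit by bit:
  Message: 110011
  Key:     010011
  XOR:     100000
Step 2: Convert to decimal: 100000 = 32.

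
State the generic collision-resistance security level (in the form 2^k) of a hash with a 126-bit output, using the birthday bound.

Step 1: The birthday paradox gives collision probability ~50% after sqrt(2^n) = 2^(n/2) hashes.
Step 2: For 126-bit output: 2^(126/2) = 2^63.
Step 3: Approximately 2^63 hash computations needed.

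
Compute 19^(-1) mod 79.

Step 1: We need x such that 19 * x = 1 (mod 79).
Step 2: Using the extended Euclidean algorithm or trial:
  19 * 25 = 475 = 6 * 79 + 1.
Step 3: Since 475 mod 79 = 1, the inverse is x = 25.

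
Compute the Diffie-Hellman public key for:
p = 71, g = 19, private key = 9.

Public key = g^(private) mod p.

Step 1: A = g^a mod p = 19^9 mod 71.
  19^1 mod 71 = 19
  19^2 mod 71 = (19 * 19) mod 71 = 6
  19^3 mod 71 = (6 * 19) mod 71 = 43
  19^4 mod 71 = (43 * 19) mod 71 = 36
  19^5 mod 71 = (36 * 19) mod 71 = 45
  19^6 mod 71 = (45 * 19) mod 71 = 3
  19^7 mod 71 = (3 * 19) mod 71 = 57
  19^8 mod 71 = (57 * 19) mod 71 = 18
  19^9 mod 71 = (18 * 19) mod 71 = 58
Result: A = 58.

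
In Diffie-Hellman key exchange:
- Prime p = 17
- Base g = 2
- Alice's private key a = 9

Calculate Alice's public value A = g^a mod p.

Step 1: A = g^a mod p = 2^9 mod 17.
  2^1 mod 17 = 2
  2^2 mod 17 = (2 * 2) mod 17 = 4
  2^3 mod 17 = (4 * 2) mod 17 = 8
  2^4 mod 17 = (8 * 2) mod 17 = 16
  2^5 mod 17 = (16 * 2) mod 17 = 15
  2^6 mod 17 = (15 * 2) mod 17 = 13
  2^7 mod 17 = (13 * 2) mod 17 = 9
  2^8 mod 17 = (9 * 2) mod 17 = 1
  2^9 mod 17 = (1 * 2) mod 17 = 2
Result: A = 2.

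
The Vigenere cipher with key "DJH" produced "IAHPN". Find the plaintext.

Step 1: Extend key: DJHDJ
Step 2: Decrypt each letter (c - k) mod 26:
  I(8) - D(3) = (8-3) mod 26 = 5 = F
  A(0) - J(9) = (0-9) mod 26 = 17 = R
  H(7) - H(7) = (7-7) mod 26 = 0 = A
  P(15) - D(3) = (15-3) mod 26 = 12 = M
  N(13) - J(9) = (13-9) mod 26 = 4 = E
Plaintext: FRAME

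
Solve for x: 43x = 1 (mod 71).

Step 1: We need x such that 43 * x = 1 (mod 71).
Step 2: Using the extended Euclidean algorithm or trial:
  43 * 38 = 1634 = 23 * 71 + 1.
Step 3: Since 1634 mod 71 = 1, the inverse is x = 38.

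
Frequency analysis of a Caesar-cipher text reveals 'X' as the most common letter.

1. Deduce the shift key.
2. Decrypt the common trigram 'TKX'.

Step 1: In English, 'E' is the most frequent letter (12.7%).
Step 2: The most frequent ciphertext letter is 'X' (position 23).
Step 3: Shift = (23 - 4) mod 26 = 19.
Step 4: Decrypt 'TKX' by shifting back 19:
  T -> A
  K -> R
  X -> E
Step 5: 'TKX' decrypts to 'ARE'.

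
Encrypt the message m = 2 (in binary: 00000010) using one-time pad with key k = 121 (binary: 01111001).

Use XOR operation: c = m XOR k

Step 1: Write out the XOR operation bit by bit:
  Message: 00000010
  Key:     01111001
  XOR:     01111011
Step 2: Convert to decimal: 01111011 = 123.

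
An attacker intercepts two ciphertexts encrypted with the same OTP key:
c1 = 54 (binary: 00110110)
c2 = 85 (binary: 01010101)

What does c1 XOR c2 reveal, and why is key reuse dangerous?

Step 1: c1 XOR c2 = (m1 XOR k) XOR (m2 XOR k).
Step 2: By XOR associativity/commutativity: = m1 XOR m2 XOR k XOR k = m1 XOR m2.
Step 3: 00110110 XOR 01010101 = 01100011 = 99.
Step 4: The key cancels out! An attacker learns m1 XOR m2 = 99, revealing the relationship between plaintexts.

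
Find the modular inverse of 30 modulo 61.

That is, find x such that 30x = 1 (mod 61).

Step 1: We need x such that 30 * x = 1 (mod 61).
Step 2: Using the extended Euclidean algorithm or trial:
  30 * 59 = 1770 = 29 * 61 + 1.
Step 3: Since 1770 mod 61 = 1, the inverse is x = 59.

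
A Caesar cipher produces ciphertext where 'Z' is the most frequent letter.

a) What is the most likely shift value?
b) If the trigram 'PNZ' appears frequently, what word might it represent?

Step 1: In English, 'E' is the most frequent letter (12.7%).
Step 2: The most frequent ciphertext letter is 'Z' (position 25).
Step 3: Shift = (25 - 4) mod 26 = 21.
Step 4: Decrypt 'PNZ' by shifting back 21:
  P -> U
  N -> S
  Z -> E
Step 5: 'PNZ' decrypts to 'USE'.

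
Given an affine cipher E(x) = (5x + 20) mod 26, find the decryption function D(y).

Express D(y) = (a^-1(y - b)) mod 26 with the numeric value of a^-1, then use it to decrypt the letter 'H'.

Step 1: Find a^-1, the modular inverse of 5 mod 26.
Step 2: We need 5 * a^-1 = 1 (mod 26).
Step 3: 5 * 21 = 105 = 4 * 26 + 1, so a^-1 = 21.
Step 4: D(y) = 21(y - 20) mod 26.
Step 5: Apply to 'H' (y = 7): D(7) = 21 * (7 - 20) mod 26 = 21 * -13 mod 26 = 13 -> 'N'.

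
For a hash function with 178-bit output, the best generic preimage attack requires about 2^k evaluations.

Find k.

Step 1: The hash has a 178-bit output.
Step 2: Preimage resistance means: given a digest h(x), it should be infeasible to find any input that hashes to it.
With a 178-bit output there are 2^178 possible digests, so a generic brute-force preimage search costs about 2^178 evaluations.
Step 3: Security level = 178 bits.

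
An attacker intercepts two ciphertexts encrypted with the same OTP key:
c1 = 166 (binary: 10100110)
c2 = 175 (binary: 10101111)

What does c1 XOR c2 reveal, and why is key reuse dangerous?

Step 1: c1 XOR c2 = (m1 XOR k) XOR (m2 XOR k).
Step 2: By XOR associativity/commutativity: = m1 XOR m2 XOR k XOR k = m1 XOR m2.
Step 3: 10100110 XOR 10101111 = 00001001 = 9.
Step 4: The key cancels out! An attacker learns m1 XOR m2 = 9, revealing the relationship between plaintexts.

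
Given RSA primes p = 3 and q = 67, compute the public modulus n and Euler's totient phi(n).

Step 1: n = p * q = 3 * 67 = 201.
Step 2: phi(n) = (p-1)(q-1) = 2 * 66 = 132.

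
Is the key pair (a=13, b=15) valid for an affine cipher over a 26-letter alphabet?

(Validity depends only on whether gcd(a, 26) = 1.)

Step 1: Compute gcd(13, 26).
Step 2: gcd(13, 26) = 13.
Since gcd = 13 != 1, 13 shares a common factor with 26, so it cannot be used.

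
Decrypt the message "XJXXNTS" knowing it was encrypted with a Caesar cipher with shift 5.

Step 1: Reverse the shift by subtracting 5 from each letter position.
  X (position 23) -> position (23-5) mod 26 = 18 -> S
  J (position 9) -> position (9-5) mod 26 = 4 -> E
  X (position 23) -> position (23-5) mod 26 = 18 -> S
  X (position 23) -> position (23-5) mod 26 = 18 -> S
  N (position 13) -> position (13-5) mod 26 = 8 -> I
  T (position 19) -> position (19-5) mod 26 = 14 -> O
  S (position 18) -> position (18-5) mod 26 = 13 -> N
Decrypted message: SESSION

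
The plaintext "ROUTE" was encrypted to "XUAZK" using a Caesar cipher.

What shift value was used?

Step 1: Compare first letters: R (position 17) -> X (position 23).
Step 2: Shift = (23 - 17) mod 26 = 6.
The shift value is 6.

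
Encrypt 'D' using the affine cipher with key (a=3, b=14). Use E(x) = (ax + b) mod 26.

Step 1: Convert 'D' to number: x = 3.
Step 2: E(3) = (3 * 3 + 14) mod 26 = 23 mod 26 = 23.
Step 3: Convert 23 back to letter: X.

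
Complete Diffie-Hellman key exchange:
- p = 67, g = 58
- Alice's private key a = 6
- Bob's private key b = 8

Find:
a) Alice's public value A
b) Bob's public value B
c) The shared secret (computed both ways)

Step 1: A = g^a mod p = 58^6 mod 67 = 64.
Step 2: B = g^b mod p = 58^8 mod 67 = 25.
Step 3: Alice computes s = B^a mod p = 25^6 mod 67 = 62.
Step 4: Bob computes s = A^b mod p = 64^8 mod 67 = 62.
Both sides agree: shared secret = 62.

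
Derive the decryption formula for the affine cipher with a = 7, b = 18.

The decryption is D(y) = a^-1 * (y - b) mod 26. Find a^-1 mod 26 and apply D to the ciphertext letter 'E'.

Step 1: Find a^-1, the modular inverse of 7 mod 26.
Step 2: We need 7 * a^-1 = 1 (mod 26).
Step 3: 7 * 15 = 105 = 4 * 26 + 1, so a^-1 = 15.
Step 4: D(y) = 15(y - 18) mod 26.
Step 5: Apply to 'E' (y = 4): D(4) = 15 * (4 - 18) mod 26 = 15 * -14 mod 26 = 24 -> 'Y'.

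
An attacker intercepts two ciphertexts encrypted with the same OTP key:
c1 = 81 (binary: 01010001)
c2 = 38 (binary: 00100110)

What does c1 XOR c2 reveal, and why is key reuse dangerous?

Step 1: c1 XOR c2 = (m1 XOR k) XOR (m2 XOR k).
Step 2: By XOR associativity/commutativity: = m1 XOR m2 XOR k XOR k = m1 XOR m2.
Step 3: 01010001 XOR 00100110 = 01110111 = 119.
Step 4: The key cancels out! An attacker learns m1 XOR m2 = 119, revealing the relationship between plaintexts.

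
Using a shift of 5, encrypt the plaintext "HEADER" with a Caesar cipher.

Step 1: For each letter, shift forward by 5 positions (mod 26).
  H (position 7) -> position (7+5) mod 26 = 12 -> M
  E (position 4) -> position (4+5) mod 26 = 9 -> J
  A (position 0) -> position (0+5) mod 26 = 5 -> F
  D (position 3) -> position (3+5) mod 26 = 8 -> I
  E (position 4) -> position (4+5) mod 26 = 9 -> J
  R (position 17) -> position (17+5) mod 26 = 22 -> W
Result: MJFIJW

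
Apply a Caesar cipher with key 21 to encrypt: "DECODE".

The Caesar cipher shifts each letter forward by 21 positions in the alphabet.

Step 1: For each letter, shift forward by 21 positions (mod 26).
  D (position 3) -> position (3+21) mod 26 = 24 -> Y
  E (position 4) -> position (4+21) mod 26 = 25 -> Z
  C (position 2) -> position (2+21) mod 26 = 23 -> X
  O (position 14) -> position (14+21) mod 26 = 9 -> J
  D (position 3) -> position (3+21) mod 26 = 24 -> Y
  E (position 4) -> position (4+21) mod 26 = 25 -> Z
Result: YZXJYZ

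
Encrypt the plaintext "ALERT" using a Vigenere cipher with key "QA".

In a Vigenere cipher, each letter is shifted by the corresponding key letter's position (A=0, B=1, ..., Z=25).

Step 1: Repeat key to match plaintext length:
  Plaintext: ALERT
  Key:       QAQAQ
Step 2: Encrypt each letter:
  A(0) + Q(16) = (0+16) mod 26 = 16 = Q
  L(11) + A(0) = (11+0) mod 26 = 11 = L
  E(4) + Q(16) = (4+16) mod 26 = 20 = U
  R(17) + A(0) = (17+0) mod 26 = 17 = R
  T(19) + Q(16) = (19+16) mod 26 = 9 = J
Ciphertext: QLURJ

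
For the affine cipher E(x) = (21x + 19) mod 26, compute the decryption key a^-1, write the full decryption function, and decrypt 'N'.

Step 1: Find a^-1, the modular inverse of 21 mod 26.
Step 2: We need 21 * a^-1 = 1 (mod 26).
Step 3: 21 * 5 = 105 = 4 * 26 + 1, so a^-1 = 5.
Step 4: D(y) = 5(y - 19) mod 26.
Step 5: Apply to 'N' (y = 13): D(13) = 5 * (13 - 19) mod 26 = 5 * -6 mod 26 = 22 -> 'W'.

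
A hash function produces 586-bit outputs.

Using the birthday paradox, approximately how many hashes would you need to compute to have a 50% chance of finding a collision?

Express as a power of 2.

Step 1: The birthday paradox gives collision probability ~50% after sqrt(2^n) = 2^(n/2) hashes.
Step 2: For 586-bit output: 2^(586/2) = 2^293.
Step 3: Approximately 2^293 hash computations needed.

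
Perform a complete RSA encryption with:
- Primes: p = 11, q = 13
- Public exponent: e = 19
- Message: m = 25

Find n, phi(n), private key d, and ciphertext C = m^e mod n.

Step 1: n = 11 * 13 = 143.
Step 2: phi(n) = (11-1)(13-1) = 10 * 12 = 120.
Step 3: Find d = 19^(-1) mod 120 = 19.
  Verify: 19 * 19 = 361 = 1 (mod 120).
Step 4: C = 25^19 mod 143 = 103.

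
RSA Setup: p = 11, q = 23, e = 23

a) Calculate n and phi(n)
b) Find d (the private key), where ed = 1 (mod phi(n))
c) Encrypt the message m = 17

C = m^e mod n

Step 1: n = 11 * 23 = 253.
Step 2: phi(n) = (11-1)(23-1) = 10 * 22 = 220.
Step 3: Find d = 23^(-1) mod 220 = 67.
  Verify: 23 * 67 = 1541 = 1 (mod 220).
Step 4: C = 17^23 mod 253 = 40.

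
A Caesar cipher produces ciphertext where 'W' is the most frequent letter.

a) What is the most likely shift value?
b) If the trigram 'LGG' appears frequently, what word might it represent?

Step 1: In English, 'E' is the most frequent letter (12.7%).
Step 2: The most frequent ciphertext letter is 'W' (position 22).
Step 3: Shift = (22 - 4) mod 26 = 18.
Step 4: Decrypt 'LGG' by shifting back 18:
  L -> T
  G -> O
  G -> O
Step 5: 'LGG' decrypts to 'TOO'.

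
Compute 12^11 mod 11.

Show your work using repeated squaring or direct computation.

Step 1: Compute 12^11 mod 11 step by step, reducing modulo 11 at each step.
  12^1 mod 11 = 1
  12^2 mod 11 = (1 * 12) mod 11 = 1
  12^3 mod 11 = (1 * 12) mod 11 = 1
  12^4 mod 11 = (1 * 12) mod 11 = 1
  12^5 mod 11 = (1 * 12) mod 11 = 1
  12^6 mod 11 = (1 * 12) mod 11 = 1
  12^7 mod 11 = (1 * 12) mod 11 = 1
  12^8 mod 11 = (1 * 12) mod 11 = 1
  12^9 mod 11 = (1 * 12) mod 11 = 1
  12^10 mod 11 = (1 * 12) mod 11 = 1
  12^11 mod 11 = (1 * 12) mod 11 = 1
Step 2: Result = 1.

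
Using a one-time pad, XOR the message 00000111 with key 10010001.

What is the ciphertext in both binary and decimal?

Step 1: Write out the XOR operation bit by bit:
  Message: 00000111
  Key:     10010001
  XOR:     10010110
Step 2: Convert to decimal: 10010110 = 150.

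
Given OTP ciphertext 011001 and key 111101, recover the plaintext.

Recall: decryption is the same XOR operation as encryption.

Step 1: XOR ciphertext with key:
  Ciphertext: 011001
  Key:        111101
  XOR:        100100
Step 2: Plaintext = 100100 = 36 in decimal.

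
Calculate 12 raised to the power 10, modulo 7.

Step 1: Compute 12^10 mod 7 step by step, reducing modulo 7 at each step.
  12^1 mod 7 = 5
  12^2 mod 7 = (5 * 12) mod 7 = 4
  12^3 mod 7 = (4 * 12) mod 7 = 6
  12^4 mod 7 = (6 * 12) mod 7 = 2
  12^5 mod 7 = (2 * 12) mod 7 = 3
  12^6 mod 7 = (3 * 12) mod 7 = 1
  12^7 mod 7 = (1 * 12) mod 7 = 5
  12^8 mod 7 = (5 * 12) mod 7 = 4
  12^9 mod 7 = (4 * 12) mod 7 = 6
  12^10 mod 7 = (6 * 12) mod 7 = 2
Step 2: Result = 2.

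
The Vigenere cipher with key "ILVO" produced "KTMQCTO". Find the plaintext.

Step 1: Extend key: ILVOILV
Step 2: Decrypt each letter (c - k) mod 26:
  K(10) - I(8) = (10-8) mod 26 = 2 = C
  T(19) - L(11) = (19-11) mod 26 = 8 = I
  M(12) - V(21) = (12-21) mod 26 = 17 = R
  Q(16) - O(14) = (16-14) mod 26 = 2 = C
  C(2) - I(8) = (2-8) mod 26 = 20 = U
  T(19) - L(11) = (19-11) mod 26 = 8 = I
  O(14) - V(21) = (14-21) mod 26 = 19 = T
Plaintext: CIRCUIT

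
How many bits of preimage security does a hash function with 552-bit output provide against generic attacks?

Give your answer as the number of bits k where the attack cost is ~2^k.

Step 1: The hash has a 552-bit output.
Step 2: Preimage resistance means: given a digest h(x), it should be infeasible to find any input that hashes to it.
With a 552-bit output there are 2^552 possible digests, so a generic brute-force preimage search costs about 2^552 evaluations.
Step 3: Security level = 552 bits.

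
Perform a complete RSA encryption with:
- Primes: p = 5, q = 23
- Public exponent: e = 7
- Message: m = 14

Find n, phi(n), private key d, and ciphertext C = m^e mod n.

Step 1: n = 5 * 23 = 115.
Step 2: phi(n) = (5-1)(23-1) = 4 * 22 = 88.
Step 3: Find d = 7^(-1) mod 88 = 63.
  Verify: 7 * 63 = 441 = 1 (mod 88).
Step 4: C = 14^7 mod 115 = 19.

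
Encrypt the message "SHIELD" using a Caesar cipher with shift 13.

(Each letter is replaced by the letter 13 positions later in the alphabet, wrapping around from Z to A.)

Step 1: For each letter, shift forward by 13 positions (mod 26).
  S (position 18) -> position (18+13) mod 26 = 5 -> F
  H (position 7) -> position (7+13) mod 26 = 20 -> U
  I (position 8) -> position (8+13) mod 26 = 21 -> V
  E (position 4) -> position (4+13) mod 26 = 17 -> R
  L (position 11) -> position (11+13) mod 26 = 24 -> Y
  D (position 3) -> position (3+13) mod 26 = 16 -> Q
Result: FUVRYQ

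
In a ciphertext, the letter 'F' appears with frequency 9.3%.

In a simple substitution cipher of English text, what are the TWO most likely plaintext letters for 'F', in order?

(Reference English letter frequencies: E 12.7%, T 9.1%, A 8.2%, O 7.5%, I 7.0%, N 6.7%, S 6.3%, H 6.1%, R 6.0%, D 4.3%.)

Step 1: Observed frequency of 'F' is 9.3%.
Step 2: Compute distances to each reference frequency and sort:
  T (9.1%): difference = 0.2% <-- BEST
  A (8.2%): difference = 1.1% <-- RUNNER-UP
  O (7.5%): difference = 1.8%
  I (7.0%): difference = 2.3%
  N (6.7%): difference = 2.6%
Step 3: Most likely is 'T' (9.1%, diff 0.2%); second most likely is 'A' (8.2%, diff 1.1%).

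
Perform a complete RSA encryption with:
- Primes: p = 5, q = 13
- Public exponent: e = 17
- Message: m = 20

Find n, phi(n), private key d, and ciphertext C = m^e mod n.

Step 1: n = 5 * 13 = 65.
Step 2: phi(n) = (5-1)(13-1) = 4 * 12 = 48.
Step 3: Find d = 17^(-1) mod 48 = 17.
  Verify: 17 * 17 = 289 = 1 (mod 48).
Step 4: C = 20^17 mod 65 = 50.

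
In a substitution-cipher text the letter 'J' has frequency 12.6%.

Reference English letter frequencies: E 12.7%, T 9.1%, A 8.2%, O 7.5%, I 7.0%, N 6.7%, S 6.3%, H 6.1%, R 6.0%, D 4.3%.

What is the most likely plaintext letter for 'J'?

Step 1: The observed frequency is 12.6%.
Step 2: Compare with English frequencies:
  E: 12.7% (difference: 0.1%) <-- closest
  T: 9.1% (difference: 3.5%)
  A: 8.2% (difference: 4.4%)
  O: 7.5% (difference: 5.1%)
  I: 7.0% (difference: 5.6%)
  N: 6.7% (difference: 5.9%)
  S: 6.3% (difference: 6.3%)
  H: 6.1% (difference: 6.5%)
  R: 6.0% (difference: 6.6%)
  D: 4.3% (difference: 8.3%)
Step 3: 'J' most likely represents 'E' (frequency 12.7%).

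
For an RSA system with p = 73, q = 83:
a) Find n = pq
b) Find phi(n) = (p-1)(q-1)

Step 1: n = p * q = 73 * 83 = 6059.
Step 2: phi(n) = (p-1)(q-1) = 72 * 82 = 5904.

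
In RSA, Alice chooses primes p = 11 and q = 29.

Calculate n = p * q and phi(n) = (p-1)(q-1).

Step 1: n = p * q = 11 * 29 = 319.
Step 2: phi(n) = (p-1)(q-1) = 10 * 28 = 280.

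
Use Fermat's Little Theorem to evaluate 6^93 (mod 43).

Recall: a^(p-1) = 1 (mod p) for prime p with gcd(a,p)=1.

Step 1: Since 43 is prime, by Fermat's Little Theorem: 6^42 = 1 (mod 43).
Step 2: Reduce exponent: 93 mod 42 = 9.
Step 3: So 6^93 = 6^9 (mod 43).
Step 4: 6^9 mod 43 = 1.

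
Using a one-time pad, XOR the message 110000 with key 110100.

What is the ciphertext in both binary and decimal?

Step 1: Write out the XOR operation bit by bit:
  Message: 110000
  Key:     110100
  XOR:     000100
Step 2: Convert to decimal: 000100 = 4.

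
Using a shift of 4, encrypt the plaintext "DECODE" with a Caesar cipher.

Step 1: For each letter, shift forward by 4 positions (mod 26).
  D (position 3) -> position (3+4) mod 26 = 7 -> H
  E (position 4) -> position (4+4) mod 26 = 8 -> I
  C (position 2) -> position (2+4) mod 26 = 6 -> G
  O (position 14) -> position (14+4) mod 26 = 18 -> S
  D (position 3) -> position (3+4) mod 26 = 7 -> H
  E (position 4) -> position (4+4) mod 26 = 8 -> I
Result: HIGSHI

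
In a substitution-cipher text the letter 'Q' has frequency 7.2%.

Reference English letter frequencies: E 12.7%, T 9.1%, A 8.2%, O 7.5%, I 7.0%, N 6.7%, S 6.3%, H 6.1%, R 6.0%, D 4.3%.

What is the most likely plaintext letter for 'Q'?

Step 1: The observed frequency is 7.2%.
Step 2: Compare with English frequencies:
  E: 12.7% (difference: 5.5%)
  T: 9.1% (difference: 1.9%)
  A: 8.2% (difference: 1.0%)
  O: 7.5% (difference: 0.3%)
  I: 7.0% (difference: 0.2%) <-- closest
  N: 6.7% (difference: 0.5%)
  S: 6.3% (difference: 0.9%)
  H: 6.1% (difference: 1.1%)
  R: 6.0% (difference: 1.2%)
  D: 4.3% (difference: 2.9%)
Step 3: 'Q' most likely represents 'I' (frequency 7.0%).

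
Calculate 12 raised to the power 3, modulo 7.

Step 1: Compute 12^3 mod 7 step by step, reducing modulo 7 at each step.
  12^1 mod 7 = 5
  12^2 mod 7 = (5 * 12) mod 7 = 4
  12^3 mod 7 = (4 * 12) mod 7 = 6
Step 2: Result = 6.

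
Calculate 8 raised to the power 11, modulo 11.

Step 1: Compute 8^11 mod 11 step by step, reducing modulo 11 at each step.
  8^1 mod 11 = 8
  8^2 mod 11 = (8 * 8) mod 11 = 9
  8^3 mod 11 = (9 * 8) mod 11 = 6
  8^4 mod 11 = (6 * 8) mod 11 = 4
  8^5 mod 11 = (4 * 8) mod 11 = 10
  8^6 mod 11 = (10 * 8) mod 11 = 3
  8^7 mod 11 = (3 * 8) mod 11 = 2
  8^8 mod 11 = (2 * 8) mod 11 = 5
  8^9 mod 11 = (5 * 8) mod 11 = 7
  8^10 mod 11 = (7 * 8) mod 11 = 1
  8^11 mod 11 = (1 * 8) mod 11 = 8
Step 2: Result = 8.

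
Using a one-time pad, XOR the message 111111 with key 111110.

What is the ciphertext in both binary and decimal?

Step 1: Write out the XOR operation bit by bit:
  Message: 111111
  Key:     111110
  XOR:     000001
Step 2: Convert to decimal: 000001 = 1.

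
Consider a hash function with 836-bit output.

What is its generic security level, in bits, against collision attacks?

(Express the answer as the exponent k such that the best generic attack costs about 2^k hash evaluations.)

Step 1: The hash has a 836-bit output.
Step 2: Collision resistance means it should be infeasible to find any x != y with h(x) = h(y).
By the birthday bound, a generic collision search succeeds after about sqrt(2^836) = 2^(836/2) = 2^418 evaluations.
Step 3: Security level = 418 bits.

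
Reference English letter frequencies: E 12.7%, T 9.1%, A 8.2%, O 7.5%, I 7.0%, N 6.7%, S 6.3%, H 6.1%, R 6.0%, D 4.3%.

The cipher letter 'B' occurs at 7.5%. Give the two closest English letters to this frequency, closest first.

Step 1: Observed frequency of 'B' is 7.5%.
Step 2: Compute distances to each reference frequency and sort:
  O (7.5%): difference = 0.0% <-- BEST
  I (7.0%): difference = 0.5% <-- RUNNER-UP
  A (8.2%): difference = 0.7%
  N (6.7%): difference = 0.8%
  S (6.3%): difference = 1.2%
Step 3: Most likely is 'O' (7.5%, diff 0.0%); second most likely is 'I' (7.0%, diff 0.5%).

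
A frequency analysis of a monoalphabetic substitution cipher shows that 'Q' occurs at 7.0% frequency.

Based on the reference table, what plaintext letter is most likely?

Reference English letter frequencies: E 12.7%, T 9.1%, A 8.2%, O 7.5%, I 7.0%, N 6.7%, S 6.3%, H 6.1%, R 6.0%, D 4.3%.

Step 1: The observed frequency is 7.0%.
Step 2: Compare with English frequencies:
  E: 12.7% (difference: 5.7%)
  T: 9.1% (difference: 2.1%)
  A: 8.2% (difference: 1.2%)
  O: 7.5% (difference: 0.5%)
  I: 7.0% (difference: 0.0%) <-- closest
  N: 6.7% (difference: 0.3%)
  S: 6.3% (difference: 0.7%)
  H: 6.1% (difference: 0.9%)
  R: 6.0% (difference: 1.0%)
  D: 4.3% (difference: 2.7%)
Step 3: 'Q' most likely represents 'I' (frequency 7.0%).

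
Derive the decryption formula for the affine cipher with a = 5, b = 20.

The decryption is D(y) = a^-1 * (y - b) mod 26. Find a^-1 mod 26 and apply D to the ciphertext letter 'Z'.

Step 1: Find a^-1, the modular inverse of 5 mod 26.
Step 2: We need 5 * a^-1 = 1 (mod 26).
Step 3: 5 * 21 = 105 = 4 * 26 + 1, so a^-1 = 21.
Step 4: D(y) = 21(y - 20) mod 26.
Step 5: Apply to 'Z' (y = 25): D(25) = 21 * (25 - 20) mod 26 = 21 * 5 mod 26 = 1 -> 'B'.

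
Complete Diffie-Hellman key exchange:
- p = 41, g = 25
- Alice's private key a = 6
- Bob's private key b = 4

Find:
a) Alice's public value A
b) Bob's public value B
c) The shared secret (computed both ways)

Step 1: A = g^a mod p = 25^6 mod 41 = 16.
Step 2: B = g^b mod p = 25^4 mod 41 = 18.
Step 3: Alice computes s = B^a mod p = 18^6 mod 41 = 18.
Step 4: Bob computes s = A^b mod p = 16^4 mod 41 = 18.
Both sides agree: shared secret = 18.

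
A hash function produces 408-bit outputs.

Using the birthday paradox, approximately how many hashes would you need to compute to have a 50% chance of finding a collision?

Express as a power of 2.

Step 1: The birthday paradox gives collision probability ~50% after sqrt(2^n) = 2^(n/2) hashes.
Step 2: For 408-bit output: 2^(408/2) = 2^204.
Step 3: Approximately 2^204 hash computations needed.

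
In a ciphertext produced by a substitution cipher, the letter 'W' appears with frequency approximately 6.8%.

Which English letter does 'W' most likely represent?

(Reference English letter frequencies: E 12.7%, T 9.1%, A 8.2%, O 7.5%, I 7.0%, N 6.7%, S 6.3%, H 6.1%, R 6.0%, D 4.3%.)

Step 1: The observed frequency is 6.8%.
Step 2: Compare with English frequencies:
  E: 12.7% (difference: 5.9%)
  T: 9.1% (difference: 2.3%)
  A: 8.2% (difference: 1.4%)
  O: 7.5% (difference: 0.7%)
  I: 7.0% (difference: 0.2%)
  N: 6.7% (difference: 0.1%) <-- closest
  S: 6.3% (difference: 0.5%)
  H: 6.1% (difference: 0.7%)
  R: 6.0% (difference: 0.8%)
  D: 4.3% (difference: 2.5%)
Step 3: 'W' most likely represents 'N' (frequency 6.7%).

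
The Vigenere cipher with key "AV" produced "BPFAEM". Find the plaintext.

Step 1: Extend key: AVAVAV
Step 2: Decrypt each letter (c - k) mod 26:
  B(1) - A(0) = (1-0) mod 26 = 1 = B
  P(15) - V(21) = (15-21) mod 26 = 20 = U
  F(5) - A(0) = (5-0) mod 26 = 5 = F
  A(0) - V(21) = (0-21) mod 26 = 5 = F
  E(4) - A(0) = (4-0) mod 26 = 4 = E
  M(12) - V(21) = (12-21) mod 26 = 17 = R
Plaintext: BUFFER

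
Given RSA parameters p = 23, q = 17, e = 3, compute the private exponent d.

Step 1: n = 23 * 17 = 391.
Step 2: phi(n) = 22 * 16 = 352.
Step 3: Find d such that 3 * d = 1 (mod 352).
Step 4: d = 3^(-1) mod 352 = 235.
Verification: 3 * 235 = 705 = 2 * 352 + 1.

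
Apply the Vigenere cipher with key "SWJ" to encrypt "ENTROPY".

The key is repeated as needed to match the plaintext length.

Step 1: Repeat key to match plaintext length:
  Plaintext: ENTROPY
  Key:       SWJSWJS
Step 2: Encrypt each letter:
  E(4) + S(18) = (4+18) mod 26 = 22 = W
  N(13) + W(22) = (13+22) mod 26 = 9 = J
  T(19) + J(9) = (19+9) mod 26 = 2 = C
  R(17) + S(18) = (17+18) mod 26 = 9 = J
  O(14) + W(22) = (14+22) mod 26 = 10 = K
  P(15) + J(9) = (15+9) mod 26 = 24 = Y
  Y(24) + S(18) = (24+18) mod 26 = 16 = Q
Ciphertext: WJCJKYQ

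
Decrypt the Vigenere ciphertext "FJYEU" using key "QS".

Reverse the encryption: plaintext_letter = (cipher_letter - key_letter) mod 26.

Step 1: Extend key: QSQSQ
Step 2: Decrypt each letter (c - k) mod 26:
  F(5) - Q(16) = (5-16) mod 26 = 15 = P
  J(9) - S(18) = (9-18) mod 26 = 17 = R
  Y(24) - Q(16) = (24-16) mod 26 = 8 = I
  E(4) - S(18) = (4-18) mod 26 = 12 = M
  U(20) - Q(16) = (20-16) mod 26 = 4 = E
Plaintext: PRIME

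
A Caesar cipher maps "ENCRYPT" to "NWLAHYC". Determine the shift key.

Step 1: Compare first letters: E (position 4) -> N (position 13).
Step 2: Shift = (13 - 4) mod 26 = 9.
The shift value is 9.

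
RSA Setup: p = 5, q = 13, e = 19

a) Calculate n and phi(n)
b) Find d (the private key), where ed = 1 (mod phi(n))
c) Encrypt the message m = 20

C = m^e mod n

Step 1: n = 5 * 13 = 65.
Step 2: phi(n) = (5-1)(13-1) = 4 * 12 = 48.
Step 3: Find d = 19^(-1) mod 48 = 43.
  Verify: 19 * 43 = 817 = 1 (mod 48).
Step 4: C = 20^19 mod 65 = 45.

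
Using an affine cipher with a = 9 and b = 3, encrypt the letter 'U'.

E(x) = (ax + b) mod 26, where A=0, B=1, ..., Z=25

Step 1: Convert 'U' to number: x = 20.
Step 2: E(20) = (9 * 20 + 3) mod 26 = 183 mod 26 = 1.
Step 3: Convert 1 back to letter: B.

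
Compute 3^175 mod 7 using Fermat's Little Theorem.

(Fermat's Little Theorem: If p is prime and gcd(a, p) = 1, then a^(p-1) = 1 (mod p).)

Step 1: Since 7 is prime, by Fermat's Little Theorem: 3^6 = 1 (mod 7).
Step 2: Reduce exponent: 175 mod 6 = 1.
Step 3: So 3^175 = 3^1 (mod 7).
Step 4: 3^1 mod 7 = 3.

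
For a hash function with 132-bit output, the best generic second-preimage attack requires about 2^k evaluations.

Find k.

Step 1: The hash has a 132-bit output.
Step 2: Second-preimage resistance means: given a specific input x, it should be infeasible to find a different y with h(y) = h(x).
With a 132-bit output, a generic search for a second preimage costs about 2^132 evaluations (each trial matches the fixed target with probability 2^-132).
Step 3: Security level = 132 bits.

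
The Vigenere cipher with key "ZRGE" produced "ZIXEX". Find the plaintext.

Step 1: Extend key: ZRGEZ
Step 2: Decrypt each letter (c - k) mod 26:
  Z(25) - Z(25) = (25-25) mod 26 = 0 = A
  I(8) - R(17) = (8-17) mod 26 = 17 = R
  X(23) - G(6) = (23-6) mod 26 = 17 = R
  E(4) - E(4) = (4-4) mod 26 = 0 = A
  X(23) - Z(25) = (23-25) mod 26 = 24 = Y
Plaintext: ARRAY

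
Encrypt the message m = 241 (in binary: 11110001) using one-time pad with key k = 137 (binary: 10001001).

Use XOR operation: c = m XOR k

Step 1: Write out the XOR operation bit by bit:
  Message: 11110001
  Key:     10001001
  XOR:     01111000
Step 2: Convert to decimal: 01111000 = 120.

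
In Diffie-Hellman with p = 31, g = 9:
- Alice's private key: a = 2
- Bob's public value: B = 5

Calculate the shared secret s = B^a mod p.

Step 1: s = B^a mod p = 5^2 mod 31.
  5^1 mod 31 = 5
  5^2 mod 31 = (5 * 5) mod 31 = 25
Result: shared secret = 25.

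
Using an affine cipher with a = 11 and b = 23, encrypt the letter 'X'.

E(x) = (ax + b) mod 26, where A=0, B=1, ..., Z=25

Step 1: Convert 'X' to number: x = 23.
Step 2: E(23) = (11 * 23 + 23) mod 26 = 276 mod 26 = 16.
Step 3: Convert 16 back to letter: Q.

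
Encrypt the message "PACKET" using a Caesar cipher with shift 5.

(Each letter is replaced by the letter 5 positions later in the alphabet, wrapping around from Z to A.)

Step 1: For each letter, shift forward by 5 positions (mod 26).
  P (position 15) -> position (15+5) mod 26 = 20 -> U
  A (position 0) -> position (0+5) mod 26 = 5 -> F
  C (position 2) -> position (2+5) mod 26 = 7 -> H
  K (position 10) -> position (10+5) mod 26 = 15 -> P
  E (position 4) -> position (4+5) mod 26 = 9 -> J
  T (position 19) -> position (19+5) mod 26 = 24 -> Y
Result: UFHPJY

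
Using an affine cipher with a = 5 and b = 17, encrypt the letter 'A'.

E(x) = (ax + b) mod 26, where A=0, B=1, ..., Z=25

Step 1: Convert 'A' to number: x = 0.
Step 2: E(0) = (5 * 0 + 17) mod 26 = 17 mod 26 = 17.
Step 3: Convert 17 back to letter: R.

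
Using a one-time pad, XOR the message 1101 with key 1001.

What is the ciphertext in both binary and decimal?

Step 1: Write out the XOR operation bit by bit:
  Message: 1101
  Key:     1001
  XOR:     0100
Step 2: Convert to decimal: 0100 = 4.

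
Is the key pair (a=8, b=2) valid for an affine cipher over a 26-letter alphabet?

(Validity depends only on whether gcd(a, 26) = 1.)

Step 1: Compute gcd(8, 26).
Step 2: gcd(8, 26) = 2.
Since gcd = 2 != 1, 8 shares a common factor with 26, so it cannot be used.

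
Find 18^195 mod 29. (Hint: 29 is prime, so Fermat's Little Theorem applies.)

Step 1: Since 29 is prime, by Fermat's Little Theorem: 18^28 = 1 (mod 29).
Step 2: Reduce exponent: 195 mod 28 = 27.
Step 3: So 18^195 = 18^27 (mod 29).
Step 4: 18^27 mod 29 = 21.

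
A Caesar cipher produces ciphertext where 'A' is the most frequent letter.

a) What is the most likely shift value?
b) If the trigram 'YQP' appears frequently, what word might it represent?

Step 1: In English, 'E' is the most frequent letter (12.7%).
Step 2: The most frequent ciphertext letter is 'A' (position 0).
Step 3: Shift = (0 - 4) mod 26 = 22.
Step 4: Decrypt 'YQP' by shifting back 22:
  Y -> C
  Q -> U
  P -> T
Step 5: 'YQP' decrypts to 'CUT'.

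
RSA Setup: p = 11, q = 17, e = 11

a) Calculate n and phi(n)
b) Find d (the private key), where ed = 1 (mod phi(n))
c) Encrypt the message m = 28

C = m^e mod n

Step 1: n = 11 * 17 = 187.
Step 2: phi(n) = (11-1)(17-1) = 10 * 16 = 160.
Step 3: Find d = 11^(-1) mod 160 = 131.
  Verify: 11 * 131 = 1441 = 1 (mod 160).
Step 4: C = 28^11 mod 187 = 182.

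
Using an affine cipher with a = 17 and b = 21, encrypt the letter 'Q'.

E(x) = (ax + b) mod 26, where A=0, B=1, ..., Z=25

Step 1: Convert 'Q' to number: x = 16.
Step 2: E(16) = (17 * 16 + 21) mod 26 = 293 mod 26 = 7.
Step 3: Convert 7 back to letter: H.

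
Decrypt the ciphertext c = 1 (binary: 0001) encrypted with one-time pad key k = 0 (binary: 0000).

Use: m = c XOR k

Step 1: XOR ciphertext with key:
  Ciphertext: 0001
  Key:        0000
  XOR:        0001
Step 2: Plaintext = 0001 = 1 in decimal.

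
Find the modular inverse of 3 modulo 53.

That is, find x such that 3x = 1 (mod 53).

Step 1: We need x such that 3 * x = 1 (mod 53).
Step 2: Using the extended Euclidean algorithm or trial:
  3 * 18 = 54 = 1 * 53 + 1.
Step 3: Since 54 mod 53 = 1, the inverse is x = 18.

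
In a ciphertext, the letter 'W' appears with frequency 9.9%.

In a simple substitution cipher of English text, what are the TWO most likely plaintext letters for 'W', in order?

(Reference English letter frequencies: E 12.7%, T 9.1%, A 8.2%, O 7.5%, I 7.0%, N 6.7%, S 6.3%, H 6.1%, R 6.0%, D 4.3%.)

Step 1: Observed frequency of 'W' is 9.9%.
Step 2: Compute distances to each reference frequency and sort:
  T (9.1%): difference = 0.8% <-- BEST
  A (8.2%): difference = 1.7% <-- RUNNER-UP
  O (7.5%): difference = 2.4%
  E (12.7%): difference = 2.8%
  I (7.0%): difference = 2.9%
Step 3: Most likely is 'T' (9.1%, diff 0.8%); second most likely is 'A' (8.2%, diff 1.7%).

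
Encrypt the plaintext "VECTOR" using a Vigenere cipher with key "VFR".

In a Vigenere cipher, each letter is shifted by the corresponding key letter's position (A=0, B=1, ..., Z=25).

Step 1: Repeat key to match plaintext length:
  Plaintext: VECTOR
  Key:       VFRVFR
Step 2: Encrypt each letter:
  V(21) + V(21) = (21+21) mod 26 = 16 = Q
  E(4) + F(5) = (4+5) mod 26 = 9 = J
  C(2) + R(17) = (2+17) mod 26 = 19 = T
  T(19) + V(21) = (19+21) mod 26 = 14 = O
  O(14) + F(5) = (14+5) mod 26 = 19 = T
  R(17) + R(17) = (17+17) mod 26 = 8 = I
Ciphertext: QJTOTI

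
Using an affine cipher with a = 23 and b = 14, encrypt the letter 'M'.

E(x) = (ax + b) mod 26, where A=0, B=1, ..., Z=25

Step 1: Convert 'M' to number: x = 12.
Step 2: E(12) = (23 * 12 + 14) mod 26 = 290 mod 26 = 4.
Step 3: Convert 4 back to letter: E.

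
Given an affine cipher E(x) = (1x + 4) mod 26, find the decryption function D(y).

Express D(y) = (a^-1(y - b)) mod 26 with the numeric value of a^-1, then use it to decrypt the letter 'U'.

Step 1: Find a^-1, the modular inverse of 1 mod 26.
Step 2: We need 1 * a^-1 = 1 (mod 26).
Step 3: 1 * 1 = 1 = 0 * 26 + 1, so a^-1 = 1.
Step 4: D(y) = 1(y - 4) mod 26.
Step 5: Apply to 'U' (y = 20): D(20) = 1 * (20 - 4) mod 26 = 1 * 16 mod 26 = 16 -> 'Q'.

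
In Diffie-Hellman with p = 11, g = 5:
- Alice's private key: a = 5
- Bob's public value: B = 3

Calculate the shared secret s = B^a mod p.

Step 1: s = B^a mod p = 3^5 mod 11.
  3^1 mod 11 = 3
  3^2 mod 11 = (3 * 3) mod 11 = 9
  3^3 mod 11 = (9 * 3) mod 11 = 5
  3^4 mod 11 = (5 * 3) mod 11 = 4
  3^5 mod 11 = (4 * 3) mod 11 = 1
Result: shared secret = 1.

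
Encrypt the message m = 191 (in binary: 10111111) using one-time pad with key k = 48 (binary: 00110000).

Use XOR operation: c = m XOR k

Step 1: Write out the XOR operation bit by bit:
  Message: 10111111
  Key:     00110000
  XOR:     10001111
Step 2: Convert to decimal: 10001111 = 143.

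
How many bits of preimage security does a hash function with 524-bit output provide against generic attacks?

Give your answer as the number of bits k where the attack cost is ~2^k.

Step 1: The hash has a 524-bit output.
Step 2: Preimage resistance means: given a digest h(x), it should be infeasible to find any input that hashes to it.
With a 524-bit output there are 2^524 possible digests, so a generic brute-force preimage search costs about 2^524 evaluations.
Step 3: Security level = 524 bits.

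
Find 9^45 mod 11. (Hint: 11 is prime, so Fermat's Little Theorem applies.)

Step 1: Since 11 is prime, by Fermat's Little Theorem: 9^10 = 1 (mod 11).
Step 2: Reduce exponent: 45 mod 10 = 5.
Step 3: So 9^45 = 9^5 (mod 11).
Step 4: 9^5 mod 11 = 1.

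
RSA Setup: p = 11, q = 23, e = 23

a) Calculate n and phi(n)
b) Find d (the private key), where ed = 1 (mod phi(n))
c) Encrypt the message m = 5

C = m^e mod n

Step 1: n = 11 * 23 = 253.
Step 2: phi(n) = (11-1)(23-1) = 10 * 22 = 220.
Step 3: Find d = 23^(-1) mod 220 = 67.
  Verify: 23 * 67 = 1541 = 1 (mod 220).
Step 4: C = 5^23 mod 253 = 235.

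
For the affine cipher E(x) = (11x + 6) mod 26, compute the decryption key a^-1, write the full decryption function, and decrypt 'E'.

Step 1: Find a^-1, the modular inverse of 11 mod 26.
Step 2: We need 11 * a^-1 = 1 (mod 26).
Step 3: 11 * 19 = 209 = 8 * 26 + 1, so a^-1 = 19.
Step 4: D(y) = 19(y - 6) mod 26.
Step 5: Apply to 'E' (y = 4): D(4) = 19 * (4 - 6) mod 26 = 19 * -2 mod 26 = 14 -> 'O'.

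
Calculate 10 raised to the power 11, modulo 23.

Step 1: Compute 10^11 mod 23 step by step, reducing modulo 23 at each step.
  10^1 mod 23 = 10
  10^2 mod 23 = (10 * 10) mod 23 = 8
  10^3 mod 23 = (8 * 10) mod 23 = 11
  10^4 mod 23 = (11 * 10) mod 23 = 18
  10^5 mod 23 = (18 * 10) mod 23 = 19
  10^6 mod 23 = (19 * 10) mod 23 = 6
  10^7 mod 23 = (6 * 10) mod 23 = 14
  10^8 mod 23 = (14 * 10) mod 23 = 2
  10^9 mod 23 = (2 * 10) mod 23 = 20
  10^10 mod 23 = (20 * 10) mod 23 = 16
  10^11 mod 23 = (16 * 10) mod 23 = 22
Step 2: Result = 22.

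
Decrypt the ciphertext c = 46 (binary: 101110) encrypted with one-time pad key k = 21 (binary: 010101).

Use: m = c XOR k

Step 1: XOR ciphertext with key:
  Ciphertext: 101110
  Key:        010101
  XOR:        111011
Step 2: Plaintext = 111011 = 59 in decimal.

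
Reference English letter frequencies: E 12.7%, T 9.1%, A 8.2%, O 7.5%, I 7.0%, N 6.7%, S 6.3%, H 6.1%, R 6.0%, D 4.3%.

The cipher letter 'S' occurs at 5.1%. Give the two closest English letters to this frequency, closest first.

Step 1: Observed frequency of 'S' is 5.1%.
Step 2: Compute distances to each reference frequency and sort:
  D (4.3%): difference = 0.8% <-- BEST
  R (6.0%): difference = 0.9% <-- RUNNER-UP
  H (6.1%): difference = 1.0%
  S (6.3%): difference = 1.2%
  N (6.7%): difference = 1.6%
Step 3: Most likely is 'D' (4.3%, diff 0.8%); second most likely is 'R' (6.0%, diff 0.9%).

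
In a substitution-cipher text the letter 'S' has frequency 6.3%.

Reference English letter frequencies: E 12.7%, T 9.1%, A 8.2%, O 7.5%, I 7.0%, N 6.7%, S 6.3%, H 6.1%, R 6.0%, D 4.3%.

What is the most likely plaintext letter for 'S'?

Step 1: The observed frequency is 6.3%.
Step 2: Compare with English frequencies:
  E: 12.7% (difference: 6.4%)
  T: 9.1% (difference: 2.8%)
  A: 8.2% (difference: 1.9%)
  O: 7.5% (difference: 1.2%)
  I: 7.0% (difference: 0.7%)
  N: 6.7% (difference: 0.4%)
  S: 6.3% (difference: 0.0%) <-- closest
  H: 6.1% (difference: 0.2%)
  R: 6.0% (difference: 0.3%)
  D: 4.3% (difference: 2.0%)
Step 3: 'S' most likely represents 'S' (frequency 6.3%).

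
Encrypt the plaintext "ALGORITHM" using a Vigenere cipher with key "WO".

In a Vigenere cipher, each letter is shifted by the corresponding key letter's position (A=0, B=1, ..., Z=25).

Step 1: Repeat key to match plaintext length:
  Plaintext: ALGORITHM
  Key:       WOWOWOWOW
Step 2: Encrypt each letter:
  A(0) + W(22) = (0+22) mod 26 = 22 = W
  L(11) + O(14) = (11+14) mod 26 = 25 = Z
  G(6) + W(22) = (6+22) mod 26 = 2 = C
  O(14) + O(14) = (14+14) mod 26 = 2 = C
  R(17) + W(22) = (17+22) mod 26 = 13 = N
  I(8) + O(14) = (8+14) mod 26 = 22 = W
  T(19) + W(22) = (19+22) mod 26 = 15 = P
  H(7) + O(14) = (7+14) mod 26 = 21 = V
  M(12) + W(22) = (12+22) mod 26 = 8 = I
Ciphertext: WZCCNWPVI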